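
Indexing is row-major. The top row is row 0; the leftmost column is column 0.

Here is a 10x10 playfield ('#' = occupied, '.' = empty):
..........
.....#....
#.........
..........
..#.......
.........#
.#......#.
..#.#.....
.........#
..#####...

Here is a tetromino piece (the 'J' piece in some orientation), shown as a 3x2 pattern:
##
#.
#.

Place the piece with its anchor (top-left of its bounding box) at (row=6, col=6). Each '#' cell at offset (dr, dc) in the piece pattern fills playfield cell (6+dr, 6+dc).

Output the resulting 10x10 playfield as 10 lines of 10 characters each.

Answer: ..........
.....#....
#.........
..........
..#.......
.........#
.#....###.
..#.#.#...
......#..#
..#####...

Derivation:
Fill (6+0,6+0) = (6,6)
Fill (6+0,6+1) = (6,7)
Fill (6+1,6+0) = (7,6)
Fill (6+2,6+0) = (8,6)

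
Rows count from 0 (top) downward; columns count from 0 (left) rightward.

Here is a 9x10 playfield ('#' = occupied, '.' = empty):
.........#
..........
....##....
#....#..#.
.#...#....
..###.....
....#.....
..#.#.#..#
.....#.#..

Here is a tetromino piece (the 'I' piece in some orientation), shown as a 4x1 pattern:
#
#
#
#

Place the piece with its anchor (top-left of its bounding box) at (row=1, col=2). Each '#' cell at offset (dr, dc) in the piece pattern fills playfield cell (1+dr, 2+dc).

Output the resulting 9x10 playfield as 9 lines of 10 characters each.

Fill (1+0,2+0) = (1,2)
Fill (1+1,2+0) = (2,2)
Fill (1+2,2+0) = (3,2)
Fill (1+3,2+0) = (4,2)

Answer: .........#
..#.......
..#.##....
#.#..#..#.
.##..#....
..###.....
....#.....
..#.#.#..#
.....#.#..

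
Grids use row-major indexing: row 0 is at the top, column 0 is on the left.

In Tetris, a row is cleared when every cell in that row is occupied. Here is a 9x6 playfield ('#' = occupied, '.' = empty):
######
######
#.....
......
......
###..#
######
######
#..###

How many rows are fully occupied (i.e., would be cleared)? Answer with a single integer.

Check each row:
  row 0: 0 empty cells -> FULL (clear)
  row 1: 0 empty cells -> FULL (clear)
  row 2: 5 empty cells -> not full
  row 3: 6 empty cells -> not full
  row 4: 6 empty cells -> not full
  row 5: 2 empty cells -> not full
  row 6: 0 empty cells -> FULL (clear)
  row 7: 0 empty cells -> FULL (clear)
  row 8: 2 empty cells -> not full
Total rows cleared: 4

Answer: 4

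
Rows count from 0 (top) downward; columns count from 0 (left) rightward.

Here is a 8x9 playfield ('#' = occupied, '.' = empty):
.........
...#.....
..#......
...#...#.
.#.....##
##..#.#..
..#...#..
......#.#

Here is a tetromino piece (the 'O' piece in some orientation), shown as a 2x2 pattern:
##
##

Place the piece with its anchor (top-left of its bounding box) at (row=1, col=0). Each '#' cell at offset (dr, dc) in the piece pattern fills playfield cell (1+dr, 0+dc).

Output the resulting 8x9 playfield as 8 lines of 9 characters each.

Fill (1+0,0+0) = (1,0)
Fill (1+0,0+1) = (1,1)
Fill (1+1,0+0) = (2,0)
Fill (1+1,0+1) = (2,1)

Answer: .........
##.#.....
###......
...#...#.
.#.....##
##..#.#..
..#...#..
......#.#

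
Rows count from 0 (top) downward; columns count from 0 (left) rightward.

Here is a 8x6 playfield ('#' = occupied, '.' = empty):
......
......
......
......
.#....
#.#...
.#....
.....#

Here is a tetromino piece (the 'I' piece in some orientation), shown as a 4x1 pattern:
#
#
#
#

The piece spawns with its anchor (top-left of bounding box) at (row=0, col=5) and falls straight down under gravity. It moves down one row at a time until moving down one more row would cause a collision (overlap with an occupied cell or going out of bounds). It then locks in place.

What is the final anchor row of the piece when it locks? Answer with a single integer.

Spawn at (row=0, col=5). Try each row:
  row 0: fits
  row 1: fits
  row 2: fits
  row 3: fits
  row 4: blocked -> lock at row 3

Answer: 3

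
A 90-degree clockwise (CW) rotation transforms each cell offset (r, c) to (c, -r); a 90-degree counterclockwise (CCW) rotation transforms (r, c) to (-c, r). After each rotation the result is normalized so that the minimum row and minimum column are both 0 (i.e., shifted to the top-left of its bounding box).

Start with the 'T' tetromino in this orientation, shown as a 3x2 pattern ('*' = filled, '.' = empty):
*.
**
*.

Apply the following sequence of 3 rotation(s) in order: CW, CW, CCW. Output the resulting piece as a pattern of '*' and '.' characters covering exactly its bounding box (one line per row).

Start:
*.
**
*.
After rotation 1 (CW):
***
.*.
After rotation 2 (CW):
.*
**
.*
After rotation 3 (CCW):
***
.*.

Answer: ***
.*.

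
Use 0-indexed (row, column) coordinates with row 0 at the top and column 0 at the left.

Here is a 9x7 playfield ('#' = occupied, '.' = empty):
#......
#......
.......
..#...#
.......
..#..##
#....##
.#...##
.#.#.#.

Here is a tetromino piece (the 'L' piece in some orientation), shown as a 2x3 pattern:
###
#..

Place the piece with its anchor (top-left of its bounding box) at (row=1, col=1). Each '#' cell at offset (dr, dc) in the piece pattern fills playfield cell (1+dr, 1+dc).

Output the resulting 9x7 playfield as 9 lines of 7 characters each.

Answer: #......
####...
.#.....
..#...#
.......
..#..##
#....##
.#...##
.#.#.#.

Derivation:
Fill (1+0,1+0) = (1,1)
Fill (1+0,1+1) = (1,2)
Fill (1+0,1+2) = (1,3)
Fill (1+1,1+0) = (2,1)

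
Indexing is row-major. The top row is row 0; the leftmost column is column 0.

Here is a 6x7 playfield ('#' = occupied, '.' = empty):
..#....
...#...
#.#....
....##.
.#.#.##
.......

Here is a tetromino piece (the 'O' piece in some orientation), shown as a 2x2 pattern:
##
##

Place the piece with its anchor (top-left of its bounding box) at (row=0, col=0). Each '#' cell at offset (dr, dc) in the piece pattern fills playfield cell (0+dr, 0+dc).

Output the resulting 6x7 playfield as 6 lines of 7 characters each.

Fill (0+0,0+0) = (0,0)
Fill (0+0,0+1) = (0,1)
Fill (0+1,0+0) = (1,0)
Fill (0+1,0+1) = (1,1)

Answer: ###....
##.#...
#.#....
....##.
.#.#.##
.......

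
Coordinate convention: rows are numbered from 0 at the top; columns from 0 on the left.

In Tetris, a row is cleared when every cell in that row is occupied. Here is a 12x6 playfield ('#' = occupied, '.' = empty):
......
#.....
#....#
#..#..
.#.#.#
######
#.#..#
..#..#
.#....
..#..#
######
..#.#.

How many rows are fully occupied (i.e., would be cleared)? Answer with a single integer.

Answer: 2

Derivation:
Check each row:
  row 0: 6 empty cells -> not full
  row 1: 5 empty cells -> not full
  row 2: 4 empty cells -> not full
  row 3: 4 empty cells -> not full
  row 4: 3 empty cells -> not full
  row 5: 0 empty cells -> FULL (clear)
  row 6: 3 empty cells -> not full
  row 7: 4 empty cells -> not full
  row 8: 5 empty cells -> not full
  row 9: 4 empty cells -> not full
  row 10: 0 empty cells -> FULL (clear)
  row 11: 4 empty cells -> not full
Total rows cleared: 2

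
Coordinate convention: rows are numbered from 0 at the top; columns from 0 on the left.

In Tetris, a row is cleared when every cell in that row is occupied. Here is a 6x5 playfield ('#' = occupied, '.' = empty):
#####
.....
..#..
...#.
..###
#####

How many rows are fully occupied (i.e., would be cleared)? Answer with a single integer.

Check each row:
  row 0: 0 empty cells -> FULL (clear)
  row 1: 5 empty cells -> not full
  row 2: 4 empty cells -> not full
  row 3: 4 empty cells -> not full
  row 4: 2 empty cells -> not full
  row 5: 0 empty cells -> FULL (clear)
Total rows cleared: 2

Answer: 2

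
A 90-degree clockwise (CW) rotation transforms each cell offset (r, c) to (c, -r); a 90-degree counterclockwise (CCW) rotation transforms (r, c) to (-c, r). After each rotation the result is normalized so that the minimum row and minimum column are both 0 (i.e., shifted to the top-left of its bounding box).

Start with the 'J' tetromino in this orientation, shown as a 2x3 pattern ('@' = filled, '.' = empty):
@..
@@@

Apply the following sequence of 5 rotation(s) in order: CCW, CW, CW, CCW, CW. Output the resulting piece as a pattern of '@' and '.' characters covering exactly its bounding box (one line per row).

Start:
@..
@@@
After rotation 1 (CCW):
.@
.@
@@
After rotation 2 (CW):
@..
@@@
After rotation 3 (CW):
@@
@.
@.
After rotation 4 (CCW):
@..
@@@
After rotation 5 (CW):
@@
@.
@.

Answer: @@
@.
@.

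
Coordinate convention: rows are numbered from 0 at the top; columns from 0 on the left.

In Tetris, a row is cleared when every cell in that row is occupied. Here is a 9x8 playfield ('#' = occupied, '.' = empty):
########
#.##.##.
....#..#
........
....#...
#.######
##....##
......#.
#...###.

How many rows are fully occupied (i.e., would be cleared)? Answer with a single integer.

Answer: 1

Derivation:
Check each row:
  row 0: 0 empty cells -> FULL (clear)
  row 1: 3 empty cells -> not full
  row 2: 6 empty cells -> not full
  row 3: 8 empty cells -> not full
  row 4: 7 empty cells -> not full
  row 5: 1 empty cell -> not full
  row 6: 4 empty cells -> not full
  row 7: 7 empty cells -> not full
  row 8: 4 empty cells -> not full
Total rows cleared: 1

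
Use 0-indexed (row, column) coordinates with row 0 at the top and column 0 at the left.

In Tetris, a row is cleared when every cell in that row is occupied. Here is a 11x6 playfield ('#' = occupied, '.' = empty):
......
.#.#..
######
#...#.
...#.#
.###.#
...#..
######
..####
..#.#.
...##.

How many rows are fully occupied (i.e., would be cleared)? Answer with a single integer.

Answer: 2

Derivation:
Check each row:
  row 0: 6 empty cells -> not full
  row 1: 4 empty cells -> not full
  row 2: 0 empty cells -> FULL (clear)
  row 3: 4 empty cells -> not full
  row 4: 4 empty cells -> not full
  row 5: 2 empty cells -> not full
  row 6: 5 empty cells -> not full
  row 7: 0 empty cells -> FULL (clear)
  row 8: 2 empty cells -> not full
  row 9: 4 empty cells -> not full
  row 10: 4 empty cells -> not full
Total rows cleared: 2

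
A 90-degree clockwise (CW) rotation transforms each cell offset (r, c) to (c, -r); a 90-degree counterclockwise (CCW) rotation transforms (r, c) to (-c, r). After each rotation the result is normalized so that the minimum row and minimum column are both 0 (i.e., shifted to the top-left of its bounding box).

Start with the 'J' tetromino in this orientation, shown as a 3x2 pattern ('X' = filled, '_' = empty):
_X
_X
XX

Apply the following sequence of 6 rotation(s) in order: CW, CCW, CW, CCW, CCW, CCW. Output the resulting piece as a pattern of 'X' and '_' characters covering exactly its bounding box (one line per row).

Answer: XX
X_
X_

Derivation:
Start:
_X
_X
XX
After rotation 1 (CW):
X__
XXX
After rotation 2 (CCW):
_X
_X
XX
After rotation 3 (CW):
X__
XXX
After rotation 4 (CCW):
_X
_X
XX
After rotation 5 (CCW):
XXX
__X
After rotation 6 (CCW):
XX
X_
X_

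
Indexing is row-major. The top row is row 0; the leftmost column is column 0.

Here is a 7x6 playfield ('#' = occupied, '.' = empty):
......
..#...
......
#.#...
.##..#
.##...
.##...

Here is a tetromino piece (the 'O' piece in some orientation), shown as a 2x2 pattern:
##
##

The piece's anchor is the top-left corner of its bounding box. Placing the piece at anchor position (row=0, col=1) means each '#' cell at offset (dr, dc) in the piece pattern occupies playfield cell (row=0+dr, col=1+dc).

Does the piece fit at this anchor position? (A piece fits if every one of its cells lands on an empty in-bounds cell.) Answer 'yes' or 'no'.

Answer: no

Derivation:
Check each piece cell at anchor (0, 1):
  offset (0,0) -> (0,1): empty -> OK
  offset (0,1) -> (0,2): empty -> OK
  offset (1,0) -> (1,1): empty -> OK
  offset (1,1) -> (1,2): occupied ('#') -> FAIL
All cells valid: no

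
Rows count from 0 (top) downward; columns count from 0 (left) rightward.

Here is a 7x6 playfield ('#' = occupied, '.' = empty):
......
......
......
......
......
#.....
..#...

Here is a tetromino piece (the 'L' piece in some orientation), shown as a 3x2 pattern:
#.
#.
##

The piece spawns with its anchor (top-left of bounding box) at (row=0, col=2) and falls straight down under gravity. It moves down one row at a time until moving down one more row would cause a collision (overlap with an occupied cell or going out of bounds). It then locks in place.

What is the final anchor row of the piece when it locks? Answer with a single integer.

Answer: 3

Derivation:
Spawn at (row=0, col=2). Try each row:
  row 0: fits
  row 1: fits
  row 2: fits
  row 3: fits
  row 4: blocked -> lock at row 3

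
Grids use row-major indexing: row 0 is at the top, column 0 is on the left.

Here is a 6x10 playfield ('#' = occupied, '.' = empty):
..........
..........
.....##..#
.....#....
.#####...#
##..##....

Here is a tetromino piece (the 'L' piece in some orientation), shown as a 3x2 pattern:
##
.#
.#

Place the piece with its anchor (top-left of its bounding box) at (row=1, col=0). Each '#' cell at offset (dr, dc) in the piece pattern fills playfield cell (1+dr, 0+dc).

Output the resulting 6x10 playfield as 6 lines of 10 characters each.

Answer: ..........
##........
.#...##..#
.#...#....
.#####...#
##..##....

Derivation:
Fill (1+0,0+0) = (1,0)
Fill (1+0,0+1) = (1,1)
Fill (1+1,0+1) = (2,1)
Fill (1+2,0+1) = (3,1)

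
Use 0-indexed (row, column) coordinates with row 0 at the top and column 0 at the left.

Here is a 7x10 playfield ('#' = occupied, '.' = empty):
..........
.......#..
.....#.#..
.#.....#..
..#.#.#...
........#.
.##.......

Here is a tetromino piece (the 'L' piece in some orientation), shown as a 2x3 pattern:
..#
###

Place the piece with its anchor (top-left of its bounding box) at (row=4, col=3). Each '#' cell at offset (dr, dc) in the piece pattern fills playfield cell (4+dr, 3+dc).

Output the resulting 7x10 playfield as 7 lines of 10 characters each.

Fill (4+0,3+2) = (4,5)
Fill (4+1,3+0) = (5,3)
Fill (4+1,3+1) = (5,4)
Fill (4+1,3+2) = (5,5)

Answer: ..........
.......#..
.....#.#..
.#.....#..
..#.###...
...###..#.
.##.......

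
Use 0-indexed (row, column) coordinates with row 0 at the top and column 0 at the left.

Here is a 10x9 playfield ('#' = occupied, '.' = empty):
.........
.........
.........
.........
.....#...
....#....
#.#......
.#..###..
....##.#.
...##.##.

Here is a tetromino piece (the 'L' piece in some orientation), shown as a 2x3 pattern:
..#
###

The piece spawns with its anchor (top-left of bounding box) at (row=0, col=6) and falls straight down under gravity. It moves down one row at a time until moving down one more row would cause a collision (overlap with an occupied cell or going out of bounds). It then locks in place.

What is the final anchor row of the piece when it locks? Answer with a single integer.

Spawn at (row=0, col=6). Try each row:
  row 0: fits
  row 1: fits
  row 2: fits
  row 3: fits
  row 4: fits
  row 5: fits
  row 6: blocked -> lock at row 5

Answer: 5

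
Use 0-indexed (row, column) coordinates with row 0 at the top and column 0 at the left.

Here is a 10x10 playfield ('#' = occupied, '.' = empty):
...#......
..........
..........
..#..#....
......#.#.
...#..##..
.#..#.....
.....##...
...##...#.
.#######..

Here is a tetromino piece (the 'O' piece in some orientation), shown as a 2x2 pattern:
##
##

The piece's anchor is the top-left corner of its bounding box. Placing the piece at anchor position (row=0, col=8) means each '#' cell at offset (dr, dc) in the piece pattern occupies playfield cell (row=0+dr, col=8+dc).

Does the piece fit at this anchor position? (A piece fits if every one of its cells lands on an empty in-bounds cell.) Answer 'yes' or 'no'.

Check each piece cell at anchor (0, 8):
  offset (0,0) -> (0,8): empty -> OK
  offset (0,1) -> (0,9): empty -> OK
  offset (1,0) -> (1,8): empty -> OK
  offset (1,1) -> (1,9): empty -> OK
All cells valid: yes

Answer: yes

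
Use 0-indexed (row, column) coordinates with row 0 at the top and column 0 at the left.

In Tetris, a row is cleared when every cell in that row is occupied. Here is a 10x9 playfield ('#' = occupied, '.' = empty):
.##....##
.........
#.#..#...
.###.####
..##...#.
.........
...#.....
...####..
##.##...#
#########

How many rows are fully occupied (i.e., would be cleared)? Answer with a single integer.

Check each row:
  row 0: 5 empty cells -> not full
  row 1: 9 empty cells -> not full
  row 2: 6 empty cells -> not full
  row 3: 2 empty cells -> not full
  row 4: 6 empty cells -> not full
  row 5: 9 empty cells -> not full
  row 6: 8 empty cells -> not full
  row 7: 5 empty cells -> not full
  row 8: 4 empty cells -> not full
  row 9: 0 empty cells -> FULL (clear)
Total rows cleared: 1

Answer: 1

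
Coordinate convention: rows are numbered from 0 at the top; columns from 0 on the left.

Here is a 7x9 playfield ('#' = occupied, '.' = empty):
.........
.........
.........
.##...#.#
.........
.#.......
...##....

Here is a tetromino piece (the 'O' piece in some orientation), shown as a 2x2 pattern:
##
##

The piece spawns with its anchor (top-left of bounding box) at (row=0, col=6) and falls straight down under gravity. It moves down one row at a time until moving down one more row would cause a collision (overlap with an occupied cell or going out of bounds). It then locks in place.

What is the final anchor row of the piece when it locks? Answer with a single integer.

Answer: 1

Derivation:
Spawn at (row=0, col=6). Try each row:
  row 0: fits
  row 1: fits
  row 2: blocked -> lock at row 1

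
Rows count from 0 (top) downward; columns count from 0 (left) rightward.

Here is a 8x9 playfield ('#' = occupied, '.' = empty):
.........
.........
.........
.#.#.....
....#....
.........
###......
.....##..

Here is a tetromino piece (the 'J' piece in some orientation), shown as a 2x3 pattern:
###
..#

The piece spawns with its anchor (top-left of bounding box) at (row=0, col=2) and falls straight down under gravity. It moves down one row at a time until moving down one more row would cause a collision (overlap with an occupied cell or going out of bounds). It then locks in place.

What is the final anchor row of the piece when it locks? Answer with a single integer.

Answer: 2

Derivation:
Spawn at (row=0, col=2). Try each row:
  row 0: fits
  row 1: fits
  row 2: fits
  row 3: blocked -> lock at row 2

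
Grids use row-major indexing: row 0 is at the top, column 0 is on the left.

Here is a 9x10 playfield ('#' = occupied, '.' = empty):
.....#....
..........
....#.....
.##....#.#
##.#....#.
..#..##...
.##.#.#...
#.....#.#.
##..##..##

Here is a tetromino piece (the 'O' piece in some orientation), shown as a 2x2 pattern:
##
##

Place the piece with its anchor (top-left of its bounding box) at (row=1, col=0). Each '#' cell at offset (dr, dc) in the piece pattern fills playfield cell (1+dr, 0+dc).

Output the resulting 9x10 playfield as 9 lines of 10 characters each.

Answer: .....#....
##........
##..#.....
.##....#.#
##.#....#.
..#..##...
.##.#.#...
#.....#.#.
##..##..##

Derivation:
Fill (1+0,0+0) = (1,0)
Fill (1+0,0+1) = (1,1)
Fill (1+1,0+0) = (2,0)
Fill (1+1,0+1) = (2,1)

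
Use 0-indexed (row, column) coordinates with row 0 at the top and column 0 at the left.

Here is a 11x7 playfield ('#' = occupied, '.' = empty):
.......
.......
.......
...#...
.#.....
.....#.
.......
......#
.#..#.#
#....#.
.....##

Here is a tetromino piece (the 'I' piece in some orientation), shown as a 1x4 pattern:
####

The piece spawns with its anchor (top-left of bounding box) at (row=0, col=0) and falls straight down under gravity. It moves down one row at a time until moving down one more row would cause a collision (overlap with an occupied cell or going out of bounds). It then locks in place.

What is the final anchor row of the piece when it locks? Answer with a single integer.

Spawn at (row=0, col=0). Try each row:
  row 0: fits
  row 1: fits
  row 2: fits
  row 3: blocked -> lock at row 2

Answer: 2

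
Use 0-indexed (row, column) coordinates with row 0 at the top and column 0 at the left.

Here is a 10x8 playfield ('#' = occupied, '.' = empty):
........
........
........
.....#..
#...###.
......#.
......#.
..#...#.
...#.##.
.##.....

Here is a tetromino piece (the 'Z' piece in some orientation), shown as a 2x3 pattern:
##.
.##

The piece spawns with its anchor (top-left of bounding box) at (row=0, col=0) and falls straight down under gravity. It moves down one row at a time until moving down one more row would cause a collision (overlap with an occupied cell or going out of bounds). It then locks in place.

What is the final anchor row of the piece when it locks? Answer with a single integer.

Spawn at (row=0, col=0). Try each row:
  row 0: fits
  row 1: fits
  row 2: fits
  row 3: fits
  row 4: blocked -> lock at row 3

Answer: 3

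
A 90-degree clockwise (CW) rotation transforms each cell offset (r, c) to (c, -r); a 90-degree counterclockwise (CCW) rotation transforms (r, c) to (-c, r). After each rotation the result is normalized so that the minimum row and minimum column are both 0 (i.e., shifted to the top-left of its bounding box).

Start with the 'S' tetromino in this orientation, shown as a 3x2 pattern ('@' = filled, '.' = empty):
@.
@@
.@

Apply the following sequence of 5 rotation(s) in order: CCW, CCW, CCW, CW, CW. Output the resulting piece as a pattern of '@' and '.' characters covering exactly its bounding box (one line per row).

Start:
@.
@@
.@
After rotation 1 (CCW):
.@@
@@.
After rotation 2 (CCW):
@.
@@
.@
After rotation 3 (CCW):
.@@
@@.
After rotation 4 (CW):
@.
@@
.@
After rotation 5 (CW):
.@@
@@.

Answer: .@@
@@.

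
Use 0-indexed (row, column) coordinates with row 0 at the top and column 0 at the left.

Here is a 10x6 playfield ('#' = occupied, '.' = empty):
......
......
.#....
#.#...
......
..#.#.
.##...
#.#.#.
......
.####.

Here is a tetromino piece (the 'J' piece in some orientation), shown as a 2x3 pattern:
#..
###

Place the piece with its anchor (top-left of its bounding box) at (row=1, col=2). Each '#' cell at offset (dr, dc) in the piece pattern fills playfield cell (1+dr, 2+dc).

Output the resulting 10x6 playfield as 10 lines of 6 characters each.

Fill (1+0,2+0) = (1,2)
Fill (1+1,2+0) = (2,2)
Fill (1+1,2+1) = (2,3)
Fill (1+1,2+2) = (2,4)

Answer: ......
..#...
.####.
#.#...
......
..#.#.
.##...
#.#.#.
......
.####.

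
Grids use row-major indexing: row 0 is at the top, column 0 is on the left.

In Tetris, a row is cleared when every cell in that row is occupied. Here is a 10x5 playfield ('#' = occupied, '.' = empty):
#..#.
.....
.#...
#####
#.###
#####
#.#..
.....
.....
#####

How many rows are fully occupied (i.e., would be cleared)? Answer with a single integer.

Answer: 3

Derivation:
Check each row:
  row 0: 3 empty cells -> not full
  row 1: 5 empty cells -> not full
  row 2: 4 empty cells -> not full
  row 3: 0 empty cells -> FULL (clear)
  row 4: 1 empty cell -> not full
  row 5: 0 empty cells -> FULL (clear)
  row 6: 3 empty cells -> not full
  row 7: 5 empty cells -> not full
  row 8: 5 empty cells -> not full
  row 9: 0 empty cells -> FULL (clear)
Total rows cleared: 3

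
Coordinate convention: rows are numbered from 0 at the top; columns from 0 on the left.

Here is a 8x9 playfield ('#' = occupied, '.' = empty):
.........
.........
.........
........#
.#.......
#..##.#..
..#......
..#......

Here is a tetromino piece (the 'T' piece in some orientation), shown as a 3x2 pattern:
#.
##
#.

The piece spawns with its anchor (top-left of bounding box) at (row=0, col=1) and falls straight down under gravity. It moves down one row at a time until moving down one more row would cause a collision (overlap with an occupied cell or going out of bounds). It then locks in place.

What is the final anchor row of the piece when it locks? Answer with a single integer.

Spawn at (row=0, col=1). Try each row:
  row 0: fits
  row 1: fits
  row 2: blocked -> lock at row 1

Answer: 1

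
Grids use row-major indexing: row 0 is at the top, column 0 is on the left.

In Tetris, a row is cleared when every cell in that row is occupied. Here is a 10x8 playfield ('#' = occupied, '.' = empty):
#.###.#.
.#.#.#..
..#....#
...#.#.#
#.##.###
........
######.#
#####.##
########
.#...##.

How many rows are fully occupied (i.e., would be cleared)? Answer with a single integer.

Check each row:
  row 0: 3 empty cells -> not full
  row 1: 5 empty cells -> not full
  row 2: 6 empty cells -> not full
  row 3: 5 empty cells -> not full
  row 4: 2 empty cells -> not full
  row 5: 8 empty cells -> not full
  row 6: 1 empty cell -> not full
  row 7: 1 empty cell -> not full
  row 8: 0 empty cells -> FULL (clear)
  row 9: 5 empty cells -> not full
Total rows cleared: 1

Answer: 1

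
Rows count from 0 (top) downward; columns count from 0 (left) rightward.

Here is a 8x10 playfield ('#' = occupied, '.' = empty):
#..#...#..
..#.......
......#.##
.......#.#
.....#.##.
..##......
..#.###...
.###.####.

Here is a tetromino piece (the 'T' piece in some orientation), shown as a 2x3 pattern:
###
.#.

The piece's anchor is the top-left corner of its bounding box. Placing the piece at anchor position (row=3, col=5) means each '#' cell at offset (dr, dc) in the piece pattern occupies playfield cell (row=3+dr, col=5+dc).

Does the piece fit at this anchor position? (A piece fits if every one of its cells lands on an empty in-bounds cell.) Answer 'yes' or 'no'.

Answer: no

Derivation:
Check each piece cell at anchor (3, 5):
  offset (0,0) -> (3,5): empty -> OK
  offset (0,1) -> (3,6): empty -> OK
  offset (0,2) -> (3,7): occupied ('#') -> FAIL
  offset (1,1) -> (4,6): empty -> OK
All cells valid: no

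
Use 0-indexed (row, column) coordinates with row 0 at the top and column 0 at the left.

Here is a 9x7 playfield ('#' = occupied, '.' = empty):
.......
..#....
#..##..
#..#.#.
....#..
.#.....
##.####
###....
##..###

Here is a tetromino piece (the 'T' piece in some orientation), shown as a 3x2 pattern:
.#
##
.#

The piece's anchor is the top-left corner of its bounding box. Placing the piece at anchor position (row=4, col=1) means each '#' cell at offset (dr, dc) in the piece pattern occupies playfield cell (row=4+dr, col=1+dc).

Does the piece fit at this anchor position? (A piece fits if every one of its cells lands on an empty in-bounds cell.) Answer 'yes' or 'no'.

Answer: no

Derivation:
Check each piece cell at anchor (4, 1):
  offset (0,1) -> (4,2): empty -> OK
  offset (1,0) -> (5,1): occupied ('#') -> FAIL
  offset (1,1) -> (5,2): empty -> OK
  offset (2,1) -> (6,2): empty -> OK
All cells valid: no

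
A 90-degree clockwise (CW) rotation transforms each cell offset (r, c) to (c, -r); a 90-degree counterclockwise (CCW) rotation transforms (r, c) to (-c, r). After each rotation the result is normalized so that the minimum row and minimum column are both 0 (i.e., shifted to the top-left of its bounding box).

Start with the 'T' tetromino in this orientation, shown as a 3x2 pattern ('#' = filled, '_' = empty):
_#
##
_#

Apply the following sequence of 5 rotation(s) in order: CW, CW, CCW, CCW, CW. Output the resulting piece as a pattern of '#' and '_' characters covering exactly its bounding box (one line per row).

Answer: _#_
###

Derivation:
Start:
_#
##
_#
After rotation 1 (CW):
_#_
###
After rotation 2 (CW):
#_
##
#_
After rotation 3 (CCW):
_#_
###
After rotation 4 (CCW):
_#
##
_#
After rotation 5 (CW):
_#_
###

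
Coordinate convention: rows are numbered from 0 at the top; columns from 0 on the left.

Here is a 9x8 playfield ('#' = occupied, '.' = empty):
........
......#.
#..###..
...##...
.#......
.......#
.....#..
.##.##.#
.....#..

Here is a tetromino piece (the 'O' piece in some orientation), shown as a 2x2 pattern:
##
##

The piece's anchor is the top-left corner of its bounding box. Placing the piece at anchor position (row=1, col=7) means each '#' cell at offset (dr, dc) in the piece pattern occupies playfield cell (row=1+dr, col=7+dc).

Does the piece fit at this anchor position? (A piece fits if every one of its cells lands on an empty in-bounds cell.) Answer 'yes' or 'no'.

Answer: no

Derivation:
Check each piece cell at anchor (1, 7):
  offset (0,0) -> (1,7): empty -> OK
  offset (0,1) -> (1,8): out of bounds -> FAIL
  offset (1,0) -> (2,7): empty -> OK
  offset (1,1) -> (2,8): out of bounds -> FAIL
All cells valid: no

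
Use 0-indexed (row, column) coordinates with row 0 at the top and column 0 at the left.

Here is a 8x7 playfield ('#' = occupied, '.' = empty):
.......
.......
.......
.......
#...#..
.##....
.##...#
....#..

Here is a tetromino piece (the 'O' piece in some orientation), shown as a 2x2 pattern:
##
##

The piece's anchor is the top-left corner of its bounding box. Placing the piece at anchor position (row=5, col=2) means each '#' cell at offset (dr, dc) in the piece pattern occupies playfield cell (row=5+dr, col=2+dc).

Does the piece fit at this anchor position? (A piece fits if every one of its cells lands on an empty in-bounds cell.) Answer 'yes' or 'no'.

Answer: no

Derivation:
Check each piece cell at anchor (5, 2):
  offset (0,0) -> (5,2): occupied ('#') -> FAIL
  offset (0,1) -> (5,3): empty -> OK
  offset (1,0) -> (6,2): occupied ('#') -> FAIL
  offset (1,1) -> (6,3): empty -> OK
All cells valid: no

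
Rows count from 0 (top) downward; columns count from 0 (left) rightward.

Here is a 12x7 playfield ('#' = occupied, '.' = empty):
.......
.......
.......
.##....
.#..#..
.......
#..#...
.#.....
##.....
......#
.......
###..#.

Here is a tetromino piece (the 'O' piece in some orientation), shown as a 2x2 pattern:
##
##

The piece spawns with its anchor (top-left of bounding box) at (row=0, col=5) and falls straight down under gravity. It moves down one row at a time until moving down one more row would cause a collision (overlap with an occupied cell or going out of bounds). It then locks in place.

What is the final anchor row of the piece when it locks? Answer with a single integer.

Answer: 7

Derivation:
Spawn at (row=0, col=5). Try each row:
  row 0: fits
  row 1: fits
  row 2: fits
  row 3: fits
  row 4: fits
  row 5: fits
  row 6: fits
  row 7: fits
  row 8: blocked -> lock at row 7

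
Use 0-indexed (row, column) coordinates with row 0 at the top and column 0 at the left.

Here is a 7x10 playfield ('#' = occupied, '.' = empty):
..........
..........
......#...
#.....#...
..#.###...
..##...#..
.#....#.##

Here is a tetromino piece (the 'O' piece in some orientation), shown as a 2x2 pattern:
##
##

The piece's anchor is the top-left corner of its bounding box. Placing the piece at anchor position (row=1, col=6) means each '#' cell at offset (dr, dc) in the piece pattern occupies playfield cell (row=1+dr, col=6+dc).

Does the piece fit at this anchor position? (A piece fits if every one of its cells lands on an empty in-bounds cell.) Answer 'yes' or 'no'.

Check each piece cell at anchor (1, 6):
  offset (0,0) -> (1,6): empty -> OK
  offset (0,1) -> (1,7): empty -> OK
  offset (1,0) -> (2,6): occupied ('#') -> FAIL
  offset (1,1) -> (2,7): empty -> OK
All cells valid: no

Answer: no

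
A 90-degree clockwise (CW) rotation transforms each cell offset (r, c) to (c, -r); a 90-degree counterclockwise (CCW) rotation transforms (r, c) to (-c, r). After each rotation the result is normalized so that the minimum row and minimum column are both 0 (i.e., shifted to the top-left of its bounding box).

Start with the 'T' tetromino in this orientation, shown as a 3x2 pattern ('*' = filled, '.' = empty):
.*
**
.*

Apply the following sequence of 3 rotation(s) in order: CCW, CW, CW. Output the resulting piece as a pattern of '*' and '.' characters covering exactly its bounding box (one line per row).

Answer: .*.
***

Derivation:
Start:
.*
**
.*
After rotation 1 (CCW):
***
.*.
After rotation 2 (CW):
.*
**
.*
After rotation 3 (CW):
.*.
***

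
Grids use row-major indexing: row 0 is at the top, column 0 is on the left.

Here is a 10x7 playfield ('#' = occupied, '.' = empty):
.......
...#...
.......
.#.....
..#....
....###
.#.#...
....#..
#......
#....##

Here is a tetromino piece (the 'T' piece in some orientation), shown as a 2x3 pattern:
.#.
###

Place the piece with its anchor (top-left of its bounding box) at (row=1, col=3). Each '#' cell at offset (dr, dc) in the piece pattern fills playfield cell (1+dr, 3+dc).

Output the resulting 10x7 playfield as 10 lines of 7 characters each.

Fill (1+0,3+1) = (1,4)
Fill (1+1,3+0) = (2,3)
Fill (1+1,3+1) = (2,4)
Fill (1+1,3+2) = (2,5)

Answer: .......
...##..
...###.
.#.....
..#....
....###
.#.#...
....#..
#......
#....##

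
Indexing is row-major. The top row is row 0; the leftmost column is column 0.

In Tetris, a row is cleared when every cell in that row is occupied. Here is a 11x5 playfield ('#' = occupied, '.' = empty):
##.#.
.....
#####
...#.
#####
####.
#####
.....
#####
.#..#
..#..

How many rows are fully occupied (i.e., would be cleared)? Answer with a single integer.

Answer: 4

Derivation:
Check each row:
  row 0: 2 empty cells -> not full
  row 1: 5 empty cells -> not full
  row 2: 0 empty cells -> FULL (clear)
  row 3: 4 empty cells -> not full
  row 4: 0 empty cells -> FULL (clear)
  row 5: 1 empty cell -> not full
  row 6: 0 empty cells -> FULL (clear)
  row 7: 5 empty cells -> not full
  row 8: 0 empty cells -> FULL (clear)
  row 9: 3 empty cells -> not full
  row 10: 4 empty cells -> not full
Total rows cleared: 4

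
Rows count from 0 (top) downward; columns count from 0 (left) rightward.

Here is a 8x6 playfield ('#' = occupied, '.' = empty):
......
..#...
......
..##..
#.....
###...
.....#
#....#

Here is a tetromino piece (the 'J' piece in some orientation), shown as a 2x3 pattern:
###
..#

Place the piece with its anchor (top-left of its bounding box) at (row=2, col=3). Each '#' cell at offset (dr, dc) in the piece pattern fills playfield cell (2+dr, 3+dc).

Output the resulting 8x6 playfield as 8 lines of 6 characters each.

Answer: ......
..#...
...###
..##.#
#.....
###...
.....#
#....#

Derivation:
Fill (2+0,3+0) = (2,3)
Fill (2+0,3+1) = (2,4)
Fill (2+0,3+2) = (2,5)
Fill (2+1,3+2) = (3,5)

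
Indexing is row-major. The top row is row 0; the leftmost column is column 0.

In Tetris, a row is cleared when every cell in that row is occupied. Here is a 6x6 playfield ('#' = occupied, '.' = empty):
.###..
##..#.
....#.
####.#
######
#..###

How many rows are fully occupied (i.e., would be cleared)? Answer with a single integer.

Answer: 1

Derivation:
Check each row:
  row 0: 3 empty cells -> not full
  row 1: 3 empty cells -> not full
  row 2: 5 empty cells -> not full
  row 3: 1 empty cell -> not full
  row 4: 0 empty cells -> FULL (clear)
  row 5: 2 empty cells -> not full
Total rows cleared: 1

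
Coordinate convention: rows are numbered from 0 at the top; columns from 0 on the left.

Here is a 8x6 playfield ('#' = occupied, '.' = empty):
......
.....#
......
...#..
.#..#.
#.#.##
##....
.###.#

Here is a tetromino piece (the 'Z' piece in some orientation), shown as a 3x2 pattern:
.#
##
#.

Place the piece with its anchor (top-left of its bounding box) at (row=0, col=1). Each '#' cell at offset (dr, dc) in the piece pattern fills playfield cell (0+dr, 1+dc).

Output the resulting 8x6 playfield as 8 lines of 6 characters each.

Fill (0+0,1+1) = (0,2)
Fill (0+1,1+0) = (1,1)
Fill (0+1,1+1) = (1,2)
Fill (0+2,1+0) = (2,1)

Answer: ..#...
.##..#
.#....
...#..
.#..#.
#.#.##
##....
.###.#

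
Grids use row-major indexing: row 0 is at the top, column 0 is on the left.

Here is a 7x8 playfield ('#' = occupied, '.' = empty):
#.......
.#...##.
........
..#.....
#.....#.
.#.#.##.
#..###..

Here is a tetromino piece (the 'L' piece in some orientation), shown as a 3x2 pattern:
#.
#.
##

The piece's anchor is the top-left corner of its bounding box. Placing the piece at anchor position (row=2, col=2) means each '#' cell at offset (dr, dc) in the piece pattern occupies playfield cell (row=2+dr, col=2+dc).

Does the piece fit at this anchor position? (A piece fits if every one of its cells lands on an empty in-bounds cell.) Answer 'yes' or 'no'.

Answer: no

Derivation:
Check each piece cell at anchor (2, 2):
  offset (0,0) -> (2,2): empty -> OK
  offset (1,0) -> (3,2): occupied ('#') -> FAIL
  offset (2,0) -> (4,2): empty -> OK
  offset (2,1) -> (4,3): empty -> OK
All cells valid: no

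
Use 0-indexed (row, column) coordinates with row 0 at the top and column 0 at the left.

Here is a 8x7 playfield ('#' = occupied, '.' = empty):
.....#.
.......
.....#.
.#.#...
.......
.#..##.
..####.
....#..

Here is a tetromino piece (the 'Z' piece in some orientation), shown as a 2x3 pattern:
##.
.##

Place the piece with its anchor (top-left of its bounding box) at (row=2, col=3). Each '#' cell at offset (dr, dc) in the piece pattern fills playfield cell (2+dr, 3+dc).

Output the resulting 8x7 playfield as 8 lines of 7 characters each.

Answer: .....#.
.......
...###.
.#.###.
.......
.#..##.
..####.
....#..

Derivation:
Fill (2+0,3+0) = (2,3)
Fill (2+0,3+1) = (2,4)
Fill (2+1,3+1) = (3,4)
Fill (2+1,3+2) = (3,5)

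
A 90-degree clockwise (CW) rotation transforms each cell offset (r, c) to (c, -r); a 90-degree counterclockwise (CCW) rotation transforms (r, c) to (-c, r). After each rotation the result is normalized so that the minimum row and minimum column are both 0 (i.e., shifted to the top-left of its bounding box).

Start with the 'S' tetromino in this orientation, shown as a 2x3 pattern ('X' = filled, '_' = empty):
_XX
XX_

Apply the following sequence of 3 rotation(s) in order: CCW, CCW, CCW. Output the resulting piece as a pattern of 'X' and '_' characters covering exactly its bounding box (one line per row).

Answer: X_
XX
_X

Derivation:
Start:
_XX
XX_
After rotation 1 (CCW):
X_
XX
_X
After rotation 2 (CCW):
_XX
XX_
After rotation 3 (CCW):
X_
XX
_X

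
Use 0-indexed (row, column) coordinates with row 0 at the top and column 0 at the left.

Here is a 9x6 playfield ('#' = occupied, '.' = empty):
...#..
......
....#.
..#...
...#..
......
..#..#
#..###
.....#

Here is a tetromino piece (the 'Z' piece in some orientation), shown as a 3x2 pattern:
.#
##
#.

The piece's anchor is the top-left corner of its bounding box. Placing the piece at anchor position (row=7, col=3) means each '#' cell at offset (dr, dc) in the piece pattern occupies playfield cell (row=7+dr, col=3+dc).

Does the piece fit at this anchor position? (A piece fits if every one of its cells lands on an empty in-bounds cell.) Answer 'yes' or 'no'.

Answer: no

Derivation:
Check each piece cell at anchor (7, 3):
  offset (0,1) -> (7,4): occupied ('#') -> FAIL
  offset (1,0) -> (8,3): empty -> OK
  offset (1,1) -> (8,4): empty -> OK
  offset (2,0) -> (9,3): out of bounds -> FAIL
All cells valid: no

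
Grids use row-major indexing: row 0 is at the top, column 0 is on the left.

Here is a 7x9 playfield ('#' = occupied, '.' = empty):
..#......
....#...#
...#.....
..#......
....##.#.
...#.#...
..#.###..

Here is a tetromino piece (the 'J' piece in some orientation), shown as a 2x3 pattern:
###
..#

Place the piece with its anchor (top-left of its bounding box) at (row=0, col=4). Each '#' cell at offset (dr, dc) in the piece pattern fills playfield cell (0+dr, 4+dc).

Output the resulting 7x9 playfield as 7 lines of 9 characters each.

Answer: ..#.###..
....#.#.#
...#.....
..#......
....##.#.
...#.#...
..#.###..

Derivation:
Fill (0+0,4+0) = (0,4)
Fill (0+0,4+1) = (0,5)
Fill (0+0,4+2) = (0,6)
Fill (0+1,4+2) = (1,6)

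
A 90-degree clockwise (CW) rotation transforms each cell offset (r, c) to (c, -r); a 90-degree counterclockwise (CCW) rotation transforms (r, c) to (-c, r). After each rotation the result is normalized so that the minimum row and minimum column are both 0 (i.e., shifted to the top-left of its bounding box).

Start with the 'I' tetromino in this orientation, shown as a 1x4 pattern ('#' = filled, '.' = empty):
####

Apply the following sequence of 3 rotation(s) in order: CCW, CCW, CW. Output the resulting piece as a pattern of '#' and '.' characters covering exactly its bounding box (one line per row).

Answer: #
#
#
#

Derivation:
Start:
####
After rotation 1 (CCW):
#
#
#
#
After rotation 2 (CCW):
####
After rotation 3 (CW):
#
#
#
#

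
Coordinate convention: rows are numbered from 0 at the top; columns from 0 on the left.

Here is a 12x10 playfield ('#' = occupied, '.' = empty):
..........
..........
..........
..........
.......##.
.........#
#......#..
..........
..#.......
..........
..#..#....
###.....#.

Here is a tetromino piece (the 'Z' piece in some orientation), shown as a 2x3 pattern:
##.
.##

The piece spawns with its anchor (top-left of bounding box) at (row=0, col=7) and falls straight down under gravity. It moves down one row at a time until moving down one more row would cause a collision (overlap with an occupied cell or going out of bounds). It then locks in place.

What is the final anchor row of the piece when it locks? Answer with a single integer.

Spawn at (row=0, col=7). Try each row:
  row 0: fits
  row 1: fits
  row 2: fits
  row 3: blocked -> lock at row 2

Answer: 2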